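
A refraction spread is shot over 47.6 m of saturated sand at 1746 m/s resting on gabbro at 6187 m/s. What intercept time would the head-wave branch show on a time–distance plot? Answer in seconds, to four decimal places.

0.0523 s

tᵢ = 2h·√(V₂²−V₁²)/(V₁V₂).
√(V₂²−V₁²) = √(6187²−1746²) = 5935.5 m/s.
tᵢ = 2·47.6·5935.5/(1746·6187) = 0.05231 s.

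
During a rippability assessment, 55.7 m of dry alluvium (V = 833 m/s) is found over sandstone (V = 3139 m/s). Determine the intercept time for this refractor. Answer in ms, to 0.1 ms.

128.9 ms

θ_c = arcsin(V₁/V₂) = arcsin(833/3139) = 15.39°; cos θ_c = 0.9641.
tᵢ = 2h·cos θ_c / V₁ = 2·55.7·0.9641 / 833 = 0.12894 s.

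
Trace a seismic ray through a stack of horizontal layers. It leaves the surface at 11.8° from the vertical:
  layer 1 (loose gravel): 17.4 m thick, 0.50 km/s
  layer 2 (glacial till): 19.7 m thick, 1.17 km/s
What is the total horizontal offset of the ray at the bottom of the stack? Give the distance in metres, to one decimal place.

14.4 m

Apply Snell's law at each interface; in layer i the horizontal offset is hᵢ·tan θᵢ.
Layer 1: θ = 11.80°; offset = 17.4·tan 11.80° = 3.635 m.
Layer 2: sin θ = 1.17·sin 11.8°/0.50 = 0.4785, θ = 28.59°; offset = 19.7·tan 28.59° = 10.736 m.
Summing the layer offsets gives 14.371 m.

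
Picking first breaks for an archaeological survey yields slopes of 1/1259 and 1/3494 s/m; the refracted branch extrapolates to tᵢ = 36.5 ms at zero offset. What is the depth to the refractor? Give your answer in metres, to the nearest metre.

25 m

θ_c = arcsin(1259/3494) = 21.12°; cos θ_c = 0.9328.
tᵢ = 2h cos θ_c/V₁ ⇒ h = tᵢ·V₁/(2 cos θ_c) = 0.0365·1259/(2·0.9328) = 24.63 m.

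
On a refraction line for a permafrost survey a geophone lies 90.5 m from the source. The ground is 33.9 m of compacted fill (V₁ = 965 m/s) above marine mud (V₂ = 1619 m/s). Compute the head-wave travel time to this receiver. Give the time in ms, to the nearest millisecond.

112 ms

t = x/V₂ + 2h·√(V₂²−V₁²)/(V₁V₂).
√(V₂²−V₁²) = √(1619²−965²) = 1300.0 m/s; delay term = 2·33.9·1300.0/(965·1619) = 0.05641 s.
t = 90.5/1619 + 0.05641 = 0.11231 s.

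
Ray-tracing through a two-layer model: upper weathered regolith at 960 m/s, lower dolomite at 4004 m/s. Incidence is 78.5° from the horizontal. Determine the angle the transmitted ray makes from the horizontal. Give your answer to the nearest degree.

Convert to the normal: θ₁ = 90° − 78.5° = 11.5°.
sin θ₁/V₁ = sin θ₂/V₂ ⇒ sin θ₂ = 4004·sin 11.5°/960 = 4004·0.1994/960 = 0.8315.
θ₂ = arcsin 0.8315 = 56.26° from the normal.
From the interface: 90° − 56.26° = 33.74°.

34°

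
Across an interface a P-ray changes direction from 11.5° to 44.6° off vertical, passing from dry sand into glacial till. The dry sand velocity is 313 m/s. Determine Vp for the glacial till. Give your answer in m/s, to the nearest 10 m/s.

1100 m/s

Snell's law: sin 11.5°/V₁ = sin 44.6°/V₂.
V₂ = V₁·sin 44.6°/sin 11.5° = 313 × 3.5219 = 1102.35 m/s.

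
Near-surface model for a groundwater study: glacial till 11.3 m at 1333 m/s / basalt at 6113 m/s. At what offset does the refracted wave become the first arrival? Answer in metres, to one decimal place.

θ_c = arcsin(1333/6113) = 12.60°, so cos θ_c = 0.9759 and tᵢ = 2h cos θ_c/V₁ = 0.0165 s.
At crossover x/V₁ = x/V₂ + tᵢ ⇒ x = tᵢ/(1/V₁ − 1/V₂) = 0.01655/(7.5019e-04 − 1.6359e-04) = 28.21 m.

28.2 m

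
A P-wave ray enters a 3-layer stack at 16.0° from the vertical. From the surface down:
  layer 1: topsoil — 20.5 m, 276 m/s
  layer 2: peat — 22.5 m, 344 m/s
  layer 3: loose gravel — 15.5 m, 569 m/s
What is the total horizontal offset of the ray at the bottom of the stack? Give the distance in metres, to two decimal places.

Apply Snell's law at each interface; in layer i the horizontal offset is hᵢ·tan θᵢ.
Layer 1: θ = 16.00°; offset = 20.5·tan 16.00° = 5.8783 m.
Layer 2: sin θ = 344·sin 16.0°/276 = 0.3435, θ = 20.09°; offset = 22.5·tan 20.09° = 8.2308 m.
Layer 3: sin θ = 569·sin 16.0°/276 = 0.5683, θ = 34.63°; offset = 15.5·tan 34.63° = 10.7041 m.
Total horizontal offset = 24.8132 m.

24.81 m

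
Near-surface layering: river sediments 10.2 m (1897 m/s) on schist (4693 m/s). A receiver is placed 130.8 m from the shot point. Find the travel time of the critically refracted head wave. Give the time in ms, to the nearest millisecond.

38 ms

t = x/V₂ + 2h·√(V₂²−V₁²)/(V₁V₂).
√(V₂²−V₁²) = √(4693²−1897²) = 4292.5 m/s; delay term = 2·10.2·4292.5/(1897·4693) = 0.00984 s.
t = 130.8/4693 + 0.00984 = 0.03771 s.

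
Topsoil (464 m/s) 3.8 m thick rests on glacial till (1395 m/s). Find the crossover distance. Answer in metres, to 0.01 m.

10.74 m

x_cross = 2h·√((V₂+V₁)/(V₂−V₁)).
(V₂+V₁)/(V₂−V₁) = (1395+464)/(1395−464) = 1.9968; √ = 1.4131.
x_cross = 2·3.8·1.4131 = 10.74 m.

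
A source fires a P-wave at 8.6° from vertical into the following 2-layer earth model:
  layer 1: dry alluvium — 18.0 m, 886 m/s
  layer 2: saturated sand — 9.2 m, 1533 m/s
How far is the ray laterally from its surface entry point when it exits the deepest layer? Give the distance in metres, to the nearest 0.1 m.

5.2 m

Apply Snell's law at each interface; in layer i the horizontal offset is hᵢ·tan θᵢ.
Layer 1: θ = 8.60°; offset = 18.0·tan 8.60° = 2.722 m.
Layer 2: sin θ = 1533·sin 8.6°/886 = 0.2587, θ = 14.99°; offset = 9.2·tan 14.99° = 2.464 m.
Total horizontal offset = 5.187 m.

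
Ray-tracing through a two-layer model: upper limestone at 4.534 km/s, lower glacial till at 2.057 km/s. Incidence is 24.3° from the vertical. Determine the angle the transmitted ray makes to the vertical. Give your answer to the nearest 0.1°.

10.8°

sin θ₁/V₁ = sin θ₂/V₂ ⇒ sin θ₂ = 2.057·sin 24.3°/4.534 = 2.057·0.4115/4.534 = 0.1867.
θ₂ = sin⁻¹(0.1867) = 10.76° (from vertical).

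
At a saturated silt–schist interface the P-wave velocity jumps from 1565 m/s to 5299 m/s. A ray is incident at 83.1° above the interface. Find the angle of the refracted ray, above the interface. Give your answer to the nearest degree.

66°

Angle from the normal: 90° − 83.1° = 6.9°.
Snell's law: sin θ₂ = (V₂/V₁)·sin θ₁ = (5299/1565)·sin 6.9° = 0.4068.
θ₂ = arcsin 0.4068 = 24.00° from the normal.
From the interface: 90° − 24.00° = 66.00°.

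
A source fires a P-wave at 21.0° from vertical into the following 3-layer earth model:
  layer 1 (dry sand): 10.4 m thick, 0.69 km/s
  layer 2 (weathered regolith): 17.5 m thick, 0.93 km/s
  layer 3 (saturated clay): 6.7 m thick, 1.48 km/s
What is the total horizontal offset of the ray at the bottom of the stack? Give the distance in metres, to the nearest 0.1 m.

p = sin θ₁/V₁ = sin 21.0°/0.69 = 5.1937e-01 s/km is conserved through the stack.
Layer 1: θ = 21.00°; offset = 10.4·tan 21.00° = 3.992 m.
Layer 2: sin θ = p·0.93 = 0.4830 → θ = 28.88°; offset = 17.5·tan 28.88° = 9.654 m.
Layer 3: sin θ = p·1.48 = 0.7687 → θ = 50.23°; offset = 6.7·tan 50.23° = 8.052 m.
Total horizontal offset = 21.697 m.

21.7 m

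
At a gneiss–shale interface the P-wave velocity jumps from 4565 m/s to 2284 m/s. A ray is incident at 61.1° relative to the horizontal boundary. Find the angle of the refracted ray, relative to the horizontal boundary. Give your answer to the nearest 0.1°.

Angle from the normal: 90° − 61.1° = 28.9°.
sin θ₁/V₁ = sin θ₂/V₂ ⇒ sin θ₂ = 2284·sin 28.9°/4565 = 2284·0.4833/4565 = 0.2418.
θ₂ = arcsin 0.2418 = 13.99° from the normal.
From the interface: 90° − 13.99° = 76.01°.

76.0°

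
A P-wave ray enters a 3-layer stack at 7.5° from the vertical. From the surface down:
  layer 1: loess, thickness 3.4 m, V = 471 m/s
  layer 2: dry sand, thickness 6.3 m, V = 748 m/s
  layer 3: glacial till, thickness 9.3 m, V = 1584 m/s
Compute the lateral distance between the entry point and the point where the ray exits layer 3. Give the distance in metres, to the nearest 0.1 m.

6.3 m

Apply Snell's law at each interface; in layer i the horizontal offset is hᵢ·tan θᵢ.
Layer 1: θ = 7.50°; offset = 3.4·tan 7.50° = 0.448 m.
Layer 2: sin θ = 748·sin 7.5°/471 = 0.2073, θ = 11.96°; offset = 6.3·tan 11.96° = 1.335 m.
Layer 3: sin θ = 1584·sin 7.5°/471 = 0.4390, θ = 26.04°; offset = 9.3·tan 26.04° = 4.544 m.
Σ offsets = 6.326 m.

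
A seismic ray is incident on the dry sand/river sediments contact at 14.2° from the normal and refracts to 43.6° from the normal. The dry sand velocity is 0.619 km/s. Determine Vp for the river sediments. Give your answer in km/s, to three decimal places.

Snell's law: sin 14.2°/V₁ = sin 43.6°/V₂.
V₂ = V₁·sin 43.6°/sin 14.2° = 0.619 × 2.8112 = 1.740 km/s.

1.740 km/s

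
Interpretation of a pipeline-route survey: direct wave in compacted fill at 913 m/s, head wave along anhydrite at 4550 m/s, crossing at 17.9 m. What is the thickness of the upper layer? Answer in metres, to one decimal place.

h = (x_cross/2)·√((V₂−V₁)/(V₂+V₁)).
(V₂−V₁)/(V₂+V₁) = (4550−913)/(4550+913) = 0.6658; √ = 0.8159.
h = (17.9/2)·0.8159 = 7.30 m.

7.3 m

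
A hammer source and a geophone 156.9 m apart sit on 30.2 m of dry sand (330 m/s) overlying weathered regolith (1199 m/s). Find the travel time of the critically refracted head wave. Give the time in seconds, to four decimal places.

0.3068 s

θ_c = arcsin(V₁/V₂) = arcsin(330/1199) = 15.98°, cos θ_c = 0.9614.
Intercept time tᵢ = 2h cos θ_c / V₁ = 2·30.2·0.9614/330 = 0.17596 s.
t = x/V₂ + tᵢ = 156.9/1199 + 0.17596 = 0.30682 s.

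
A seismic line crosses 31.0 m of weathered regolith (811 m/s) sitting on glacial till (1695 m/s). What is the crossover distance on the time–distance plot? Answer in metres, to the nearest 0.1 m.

x_cross = 2h·√((V₂+V₁)/(V₂−V₁)).
(V₂+V₁)/(V₂−V₁) = (1695+811)/(1695−811) = 2.8348; √ = 1.6837.
x_cross = 2·31.0·1.6837 = 104.39 m.

104.4 m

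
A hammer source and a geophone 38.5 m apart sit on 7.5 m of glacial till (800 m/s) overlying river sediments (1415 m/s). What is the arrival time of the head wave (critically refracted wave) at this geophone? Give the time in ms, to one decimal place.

42.7 ms

t = x/V₂ + 2h·√(V₂²−V₁²)/(V₁V₂).
√(V₂²−V₁²) = √(1415²−800²) = 1167.1 m/s; delay term = 2·7.5·1167.1/(800·1415) = 0.01547 s.
t = 38.5/1415 + 0.01547 = 0.04267 s.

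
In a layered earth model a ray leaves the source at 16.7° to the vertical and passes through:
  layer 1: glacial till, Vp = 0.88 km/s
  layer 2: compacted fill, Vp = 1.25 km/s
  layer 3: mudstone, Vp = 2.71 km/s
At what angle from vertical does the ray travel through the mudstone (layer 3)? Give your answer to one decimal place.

Ray parameter p = sin 16.7° / 0.88 = 3.2655e-01 s/km.
sin θ_3 = p·V_3 = 3.2655e-01 × 2.71 = 0.8849.
θ_3 = 62.24° from the vertical.

62.2°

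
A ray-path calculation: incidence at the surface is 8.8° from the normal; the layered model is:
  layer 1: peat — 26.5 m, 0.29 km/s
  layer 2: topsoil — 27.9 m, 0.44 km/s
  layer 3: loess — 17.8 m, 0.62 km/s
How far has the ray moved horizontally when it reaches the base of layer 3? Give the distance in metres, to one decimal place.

16.9 m

Ray parameter p = sin 8.8° / 0.29 km/s = 5.2754e-01 s/km.
Layer 1: θ = 8.80°; offset = 26.5·tan 8.80° = 4.102 m.
Layer 2: sin θ = p·0.44 = 0.2321 → θ = 13.42°; offset = 27.9·tan 13.42° = 6.658 m.
Layer 3: sin θ = p·0.62 = 0.3271 → θ = 19.09°; offset = 17.8·tan 19.09° = 6.161 m.
Total horizontal offset = 16.921 m.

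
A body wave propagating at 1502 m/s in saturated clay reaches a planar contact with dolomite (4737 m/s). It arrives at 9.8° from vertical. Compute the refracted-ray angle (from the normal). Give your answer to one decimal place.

32.5°

sin θ₁/V₁ = sin θ₂/V₂ ⇒ sin θ₂ = 4737·sin 9.8°/1502 = 4737·0.1702/1502 = 0.5368.
θ₂ = sin⁻¹(0.5368) = 32.47° (from vertical).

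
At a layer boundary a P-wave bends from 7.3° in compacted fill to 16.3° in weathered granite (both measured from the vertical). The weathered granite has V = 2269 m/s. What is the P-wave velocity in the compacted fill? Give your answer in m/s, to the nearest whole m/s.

Snell's law: sin 7.3°/V₁ = sin 16.3°/V₂.
V₁ = V₂·sin 7.3°/sin 16.3° = 2269 × 0.4527 = 1027.23 m/s.

1027 m/s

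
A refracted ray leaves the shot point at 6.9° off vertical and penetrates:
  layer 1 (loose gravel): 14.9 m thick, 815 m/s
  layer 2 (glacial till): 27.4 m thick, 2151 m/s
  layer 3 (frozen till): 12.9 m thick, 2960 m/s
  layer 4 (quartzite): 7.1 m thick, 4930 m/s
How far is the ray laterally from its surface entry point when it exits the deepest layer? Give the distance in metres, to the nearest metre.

Apply Snell's law at each interface; in layer i the horizontal offset is hᵢ·tan θᵢ.
Layer 1: θ = 6.90°; offset = 14.9·tan 6.90° = 1.803 m.
Layer 2: sin θ = 2151·sin 6.9°/815 = 0.3171, θ = 18.49°; offset = 27.4·tan 18.49° = 9.160 m.
Layer 3: sin θ = 2960·sin 6.9°/815 = 0.4363, θ = 25.87°; offset = 12.9·tan 25.87° = 6.255 m.
Layer 4: sin θ = 4930·sin 6.9°/815 = 0.7267, θ = 46.61°; offset = 7.1·tan 46.61° = 7.511 m.
Σ offsets = 24.730 m.

25 m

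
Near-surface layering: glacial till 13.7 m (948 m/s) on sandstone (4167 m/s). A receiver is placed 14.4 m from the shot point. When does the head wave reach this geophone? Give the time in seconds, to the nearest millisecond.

θ_c = arcsin(V₁/V₂) = arcsin(948/4167) = 13.15°, cos θ_c = 0.9738.
Intercept time tᵢ = 2h cos θ_c / V₁ = 2·13.7·0.9738/948 = 0.02815 s.
t = x/V₂ + tᵢ = 14.4/4167 + 0.02815 = 0.03160 s.

0.032 s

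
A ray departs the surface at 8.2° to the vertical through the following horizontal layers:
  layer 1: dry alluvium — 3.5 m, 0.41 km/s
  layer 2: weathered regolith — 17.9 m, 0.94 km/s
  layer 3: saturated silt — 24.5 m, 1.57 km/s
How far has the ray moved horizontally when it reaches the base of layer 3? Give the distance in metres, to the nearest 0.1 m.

22.7 m

p = sin θ₁/V₁ = sin 8.2°/0.41 = 3.4788e-01 s/km is conserved through the stack.
Layer 1: θ = 8.20°; offset = 3.5·tan 8.20° = 0.504 m.
Layer 2: sin θ = p·0.94 = 0.3270 → θ = 19.09°; offset = 17.9·tan 19.09° = 6.194 m.
Layer 3: sin θ = p·1.57 = 0.5462 → θ = 33.10°; offset = 24.5·tan 33.10° = 15.974 m.
Summing the layer offsets gives 22.672 m.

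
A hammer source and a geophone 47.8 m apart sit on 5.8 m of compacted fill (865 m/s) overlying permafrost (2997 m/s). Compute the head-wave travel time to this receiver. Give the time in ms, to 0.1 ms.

t = x/V₂ + 2h·√(V₂²−V₁²)/(V₁V₂).
√(V₂²−V₁²) = √(2997²−865²) = 2869.5 m/s; delay term = 2·5.8·2869.5/(865·2997) = 0.01284 s.
t = 47.8/2997 + 0.01284 = 0.02879 s.

28.8 ms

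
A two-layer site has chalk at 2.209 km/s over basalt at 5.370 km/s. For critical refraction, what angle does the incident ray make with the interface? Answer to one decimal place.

65.7°

Critical incidence: sin θ_c = V₁/V₂ = 2.209/5.370 = 0.4114.
θ_c = arcsin 0.4114 = 24.29°.
Measured from the interface: 90° − 24.29° = 65.71°.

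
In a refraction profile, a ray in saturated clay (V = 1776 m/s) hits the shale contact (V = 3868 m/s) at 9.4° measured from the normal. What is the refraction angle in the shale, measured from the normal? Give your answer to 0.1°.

Snell's law: sin θ₂ = (V₂/V₁)·sin θ₁ = (3868/1776)·sin 9.4° = 0.3557.
θ₂ = arcsin 0.3557 = 20.84° from the normal.

20.8°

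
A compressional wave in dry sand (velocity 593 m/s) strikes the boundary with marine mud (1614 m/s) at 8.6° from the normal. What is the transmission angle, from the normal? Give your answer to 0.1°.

24.0°

sin θ₁/V₁ = sin θ₂/V₂ ⇒ sin θ₂ = 1614·sin 8.6°/593 = 1614·0.1495/593 = 0.4070.
θ₂ = sin⁻¹(0.4070) = 24.02° (from vertical).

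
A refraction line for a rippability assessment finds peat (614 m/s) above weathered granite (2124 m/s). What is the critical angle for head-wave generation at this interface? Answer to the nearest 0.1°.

At critical incidence the refracted ray runs along the interface (θ₂ = 90°), so sin θ_c = V₁/V₂.
θ_c = arcsin(614/2124) = arcsin 0.2891 = 16.80°.

16.8°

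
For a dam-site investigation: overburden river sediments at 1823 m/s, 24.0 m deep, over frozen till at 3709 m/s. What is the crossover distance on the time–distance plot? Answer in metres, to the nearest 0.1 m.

82.2 m

x_cross = 2h·√((V₂+V₁)/(V₂−V₁)).
(V₂+V₁)/(V₂−V₁) = (3709+1823)/(3709−1823) = 2.9332; √ = 1.7127.
x_cross = 2·24.0·1.7127 = 82.21 m.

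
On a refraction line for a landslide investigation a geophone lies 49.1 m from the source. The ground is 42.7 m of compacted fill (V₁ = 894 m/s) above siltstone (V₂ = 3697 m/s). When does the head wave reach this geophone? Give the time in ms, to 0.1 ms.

106.0 ms

t = x/V₂ + 2h·√(V₂²−V₁²)/(V₁V₂).
√(V₂²−V₁²) = √(3697²−894²) = 3587.3 m/s; delay term = 2·42.7·3587.3/(894·3697) = 0.09269 s.
t = 49.1/3697 + 0.09269 = 0.10597 s.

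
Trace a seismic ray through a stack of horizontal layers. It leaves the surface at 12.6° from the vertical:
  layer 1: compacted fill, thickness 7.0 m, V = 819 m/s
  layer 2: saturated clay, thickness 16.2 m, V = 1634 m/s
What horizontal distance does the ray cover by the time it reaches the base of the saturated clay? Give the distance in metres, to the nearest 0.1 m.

Apply Snell's law at each interface; in layer i the horizontal offset is hᵢ·tan θᵢ.
Layer 1: θ = 12.60°; offset = 7.0·tan 12.60° = 1.565 m.
Layer 2: sin θ = 1634·sin 12.6°/819 = 0.4352, θ = 25.80°; offset = 16.2·tan 25.80° = 7.831 m.
Total horizontal offset = 9.396 m.

9.4 m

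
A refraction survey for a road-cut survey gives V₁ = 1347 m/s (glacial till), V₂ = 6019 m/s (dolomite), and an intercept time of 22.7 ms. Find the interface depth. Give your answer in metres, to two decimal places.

h = tᵢ·V₁·V₂ / (2·√(V₂²−V₁²)).
√(V₂²−V₁²) = √(6019² − 1347²) = 5866.3 m/s.
h = 0.0227 s × 1347 × 6019 / (2 × 5866.3) = 15.69 m.

15.69 m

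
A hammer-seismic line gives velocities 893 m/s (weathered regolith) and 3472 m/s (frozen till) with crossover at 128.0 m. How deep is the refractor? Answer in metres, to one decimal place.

49.2 m

h = (x_cross/2)·√((V₂−V₁)/(V₂+V₁)).
(V₂−V₁)/(V₂+V₁) = (3472−893)/(3472+893) = 0.5908; √ = 0.7687.
h = (128.0/2)·0.7687 = 49.19 m.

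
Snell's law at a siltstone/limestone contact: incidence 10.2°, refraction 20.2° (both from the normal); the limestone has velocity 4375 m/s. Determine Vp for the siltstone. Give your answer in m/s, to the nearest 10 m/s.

2240 m/s

Snell's law: sin 10.2°/V₁ = sin 20.2°/V₂.
V₁ = V₂·sin 10.2°/sin 20.2° = 4375 × 0.5128 = 2243.70 m/s.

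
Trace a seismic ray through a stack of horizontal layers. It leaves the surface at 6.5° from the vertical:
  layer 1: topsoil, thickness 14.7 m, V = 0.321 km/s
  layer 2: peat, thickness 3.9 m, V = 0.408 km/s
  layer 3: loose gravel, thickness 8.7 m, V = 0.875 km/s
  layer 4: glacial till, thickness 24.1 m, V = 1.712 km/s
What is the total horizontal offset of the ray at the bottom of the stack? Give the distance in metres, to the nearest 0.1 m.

23.3 m

Apply Snell's law at each interface; in layer i the horizontal offset is hᵢ·tan θᵢ.
Layer 1: θ = 6.50°; offset = 14.7·tan 6.50° = 1.675 m.
Layer 2: sin θ = 0.408·sin 6.5°/0.321 = 0.1439, θ = 8.27°; offset = 3.9·tan 8.27° = 0.567 m.
Layer 3: sin θ = 0.875·sin 6.5°/0.321 = 0.3086, θ = 17.97°; offset = 8.7·tan 17.97° = 2.822 m.
Layer 4: sin θ = 1.712·sin 6.5°/0.321 = 0.6038, θ = 37.14°; offset = 24.1·tan 37.14° = 18.252 m.
Σ offsets = 23.317 m.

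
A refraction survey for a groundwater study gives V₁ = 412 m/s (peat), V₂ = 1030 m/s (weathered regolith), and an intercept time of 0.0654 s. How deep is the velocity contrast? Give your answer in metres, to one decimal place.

h = tᵢ·V₁·V₂ / (2·√(V₂²−V₁²)).
√(V₂²−V₁²) = √(1030² − 412²) = 944.0 m/s.
h = 0.0654 s × 412 × 1030 / (2 × 944.0) = 14.70 m.

14.7 m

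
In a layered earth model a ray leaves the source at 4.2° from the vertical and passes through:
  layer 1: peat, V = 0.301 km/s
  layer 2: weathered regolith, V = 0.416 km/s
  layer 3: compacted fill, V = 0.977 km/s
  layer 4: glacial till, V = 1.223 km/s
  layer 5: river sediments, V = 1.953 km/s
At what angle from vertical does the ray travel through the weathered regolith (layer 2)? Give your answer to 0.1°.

5.8°

Ray parameter p = sin 4.2° / 0.301 = 2.4332e-01 s/km.
sin θ_2 = p·V_2 = 2.4332e-01 × 0.416 = 0.1012.
θ_2 = arcsin 0.1012 = 5.81°.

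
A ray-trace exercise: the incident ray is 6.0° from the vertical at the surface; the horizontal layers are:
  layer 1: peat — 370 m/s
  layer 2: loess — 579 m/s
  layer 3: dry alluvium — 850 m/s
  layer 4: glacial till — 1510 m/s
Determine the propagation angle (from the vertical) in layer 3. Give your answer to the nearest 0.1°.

Ray parameter p = sin 6.0° / 370 = 2.8251e-04 s/m.
sin θ_3 = p·V_3 = 2.8251e-04 × 850 = 0.2401.
θ_3 = arcsin 0.2401 = 13.89°.

13.9°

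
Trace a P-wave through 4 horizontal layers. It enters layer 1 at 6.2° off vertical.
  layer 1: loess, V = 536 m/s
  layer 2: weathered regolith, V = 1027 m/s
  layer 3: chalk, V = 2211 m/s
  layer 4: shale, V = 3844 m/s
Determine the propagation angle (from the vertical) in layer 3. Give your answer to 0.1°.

Ray parameter p = sin 6.2° / 536 = 2.0149e-04 s/m.
sin θ_3 = p·V_3 = 2.0149e-04 × 2211 = 0.4455.
θ_3 = 26.46° from the vertical.

26.5°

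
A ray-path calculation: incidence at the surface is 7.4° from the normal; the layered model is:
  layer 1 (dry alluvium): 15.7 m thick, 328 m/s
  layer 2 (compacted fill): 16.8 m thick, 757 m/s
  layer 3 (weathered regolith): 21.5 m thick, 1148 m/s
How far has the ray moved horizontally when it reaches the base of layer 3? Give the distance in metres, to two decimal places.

p = sin θ₁/V₁ = sin 7.4°/328 = 3.9267e-04 s/m is conserved through the stack.
Layer 1: θ = 7.40°; offset = 15.7·tan 7.40° = 2.0391 m.
Layer 2: sin θ = p·757 = 0.2973 → θ = 17.29°; offset = 16.8·tan 17.29° = 5.2302 m.
Layer 3: sin θ = p·1148 = 0.4508 → θ = 26.79°; offset = 21.5·tan 26.79° = 10.8576 m.
Σ offsets = 18.1269 m.

18.13 m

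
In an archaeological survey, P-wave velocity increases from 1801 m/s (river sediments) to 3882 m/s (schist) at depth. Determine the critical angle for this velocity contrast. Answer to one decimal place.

27.6°

Critical incidence: sin θ_c = V₁/V₂ = 1801/3882 = 0.4639.
θ_c = arcsin 0.4639 = 27.64°.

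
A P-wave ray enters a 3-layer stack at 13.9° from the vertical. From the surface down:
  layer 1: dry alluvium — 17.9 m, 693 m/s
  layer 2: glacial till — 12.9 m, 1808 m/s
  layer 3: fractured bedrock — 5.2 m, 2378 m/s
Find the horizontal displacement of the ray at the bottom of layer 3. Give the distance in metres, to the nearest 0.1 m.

22.4 m

p = sin θ₁/V₁ = sin 13.9°/693 = 3.4665e-04 s/m is conserved through the stack.
Layer 1: θ = 13.90°; offset = 17.9·tan 13.90° = 4.430 m.
Layer 2: sin θ = p·1808 = 0.6267 → θ = 38.81°; offset = 12.9·tan 38.81° = 10.376 m.
Layer 3: sin θ = p·2378 = 0.8243 → θ = 55.52°; offset = 5.2·tan 55.52° = 7.572 m.
Σ offsets = 22.377 m.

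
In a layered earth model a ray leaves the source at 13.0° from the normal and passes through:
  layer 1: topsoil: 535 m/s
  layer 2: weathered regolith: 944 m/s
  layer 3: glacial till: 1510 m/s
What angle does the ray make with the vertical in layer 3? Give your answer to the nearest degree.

Ray parameter p = sin 13.0° / 535 = 4.2047e-04 s/m.
sin θ_3 = p·V_3 = 4.2047e-04 × 1510 = 0.6349.
θ_3 = 39.41° from the vertical.

39°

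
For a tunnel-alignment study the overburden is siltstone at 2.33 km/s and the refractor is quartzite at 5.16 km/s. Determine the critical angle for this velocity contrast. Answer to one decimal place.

26.8°

At critical incidence the refracted ray runs along the interface (θ₂ = 90°), so sin θ_c = V₁/V₂.
θ_c = arcsin(2.33/5.16) = arcsin 0.4516 = 26.84°.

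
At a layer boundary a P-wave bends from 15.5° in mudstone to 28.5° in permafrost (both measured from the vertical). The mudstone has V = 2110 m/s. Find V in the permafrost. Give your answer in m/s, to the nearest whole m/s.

sin 15.5° = 0.2672; sin 28.5° = 0.4772.
V₂ = V₁·(sin θ₂/sin θ₁) = 2110·(0.4772/0.2672) = 3767.44 m/s.

3767 m/s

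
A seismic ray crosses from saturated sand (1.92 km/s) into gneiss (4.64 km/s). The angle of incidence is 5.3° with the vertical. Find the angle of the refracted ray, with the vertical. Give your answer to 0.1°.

12.9°

Snell's law: sin θ₂ = (V₂/V₁)·sin θ₁ = (4.64/1.92)·sin 5.3° = 0.2232.
θ₂ = arcsin 0.2232 = 12.90° from the normal.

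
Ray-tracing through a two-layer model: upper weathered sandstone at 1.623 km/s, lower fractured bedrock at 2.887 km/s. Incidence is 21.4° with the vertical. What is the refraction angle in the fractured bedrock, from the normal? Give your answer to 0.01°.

40.47°

Snell's law: sin θ₂ = (V₂/V₁)·sin θ₁ = (2.887/1.623)·sin 21.4° = 0.6490.
θ₂ = sin⁻¹(0.6490) = 40.47° (from vertical).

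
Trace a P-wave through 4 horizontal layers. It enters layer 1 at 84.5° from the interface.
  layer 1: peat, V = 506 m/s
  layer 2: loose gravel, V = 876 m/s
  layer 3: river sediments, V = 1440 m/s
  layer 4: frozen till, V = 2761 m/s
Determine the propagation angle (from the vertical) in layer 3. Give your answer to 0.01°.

15.83°

From the normal: θ₁ = 90° − 84.5° = 5.5°.
Ray parameter p = sin 5.5° / 506 = 1.8942e-04 s/m.
sin θ_3 = p·V_3 = 1.8942e-04 × 1440 = 0.2728.
θ_3 = arcsin 0.2728 = 15.83°.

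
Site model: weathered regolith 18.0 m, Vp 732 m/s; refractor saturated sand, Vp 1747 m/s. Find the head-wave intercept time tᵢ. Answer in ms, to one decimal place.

44.7 ms

tᵢ = 2h·√(V₂²−V₁²)/(V₁V₂).
√(V₂²−V₁²) = √(1747²−732²) = 1586.2 m/s.
tᵢ = 2·18.0·1586.2/(732·1747) = 0.04465 s.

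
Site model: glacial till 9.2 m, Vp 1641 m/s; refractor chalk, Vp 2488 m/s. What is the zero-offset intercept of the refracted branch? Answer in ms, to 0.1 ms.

8.4 ms

tᵢ = 2h·√(V₂²−V₁²)/(V₁V₂).
√(V₂²−V₁²) = √(2488²−1641²) = 1870.1 m/s.
tᵢ = 2·9.2·1870.1/(1641·2488) = 0.00843 s.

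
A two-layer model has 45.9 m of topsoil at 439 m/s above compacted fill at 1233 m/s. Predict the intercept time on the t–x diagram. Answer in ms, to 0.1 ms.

195.4 ms

θ_c = arcsin(V₁/V₂) = arcsin(439/1233) = 20.86°; cos θ_c = 0.9345.
tᵢ = 2h·cos θ_c / V₁ = 2·45.9·0.9345 / 439 = 0.19541 s.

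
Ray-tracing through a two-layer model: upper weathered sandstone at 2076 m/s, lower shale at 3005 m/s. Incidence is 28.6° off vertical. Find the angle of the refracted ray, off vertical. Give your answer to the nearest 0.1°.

sin θ₁/V₁ = sin θ₂/V₂ ⇒ sin θ₂ = 3005·sin 28.6°/2076 = 3005·0.4787/2076 = 0.6929.
θ₂ = sin⁻¹(0.6929) = 43.86° (from vertical).

43.9°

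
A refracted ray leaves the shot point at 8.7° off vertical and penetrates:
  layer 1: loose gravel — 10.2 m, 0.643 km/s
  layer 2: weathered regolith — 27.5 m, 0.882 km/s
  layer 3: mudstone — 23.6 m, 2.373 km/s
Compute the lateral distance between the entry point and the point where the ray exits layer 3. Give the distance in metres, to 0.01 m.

23.27 m

Ray parameter p = sin 8.7° / 0.643 km/s = 2.3524e-01 s/km.
Layer 1: θ = 8.70°; offset = 10.2·tan 8.70° = 1.5608 m.
Layer 2: sin θ = p·0.882 = 0.2075 → θ = 11.97°; offset = 27.5·tan 11.97° = 5.8327 m.
Layer 3: sin θ = p·2.373 = 0.5582 → θ = 33.93°; offset = 23.6·tan 33.93° = 15.8786 m.
Summing the layer offsets gives 23.2721 m.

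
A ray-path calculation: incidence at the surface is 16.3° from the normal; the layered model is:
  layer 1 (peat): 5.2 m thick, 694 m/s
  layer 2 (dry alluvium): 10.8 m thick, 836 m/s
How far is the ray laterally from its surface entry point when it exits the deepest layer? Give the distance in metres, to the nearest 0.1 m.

5.4 m

Apply Snell's law at each interface; in layer i the horizontal offset is hᵢ·tan θᵢ.
Layer 1: θ = 16.30°; offset = 5.2·tan 16.30° = 1.521 m.
Layer 2: sin θ = 836·sin 16.3°/694 = 0.3381, θ = 19.76°; offset = 10.8·tan 19.76° = 3.880 m.
Summing the layer offsets gives 5.400 m.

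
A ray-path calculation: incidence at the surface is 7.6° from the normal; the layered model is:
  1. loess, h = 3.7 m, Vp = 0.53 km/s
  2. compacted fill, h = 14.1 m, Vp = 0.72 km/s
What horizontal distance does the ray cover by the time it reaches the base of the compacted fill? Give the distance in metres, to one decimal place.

3.1 m

p = sin θ₁/V₁ = sin 7.6°/0.53 = 2.4954e-01 s/km is conserved through the stack.
Layer 1: θ = 7.60°; offset = 3.7·tan 7.60° = 0.494 m.
Layer 2: sin θ = p·0.72 = 0.1797 → θ = 10.35°; offset = 14.1·tan 10.35° = 2.575 m.
Σ offsets = 3.069 m.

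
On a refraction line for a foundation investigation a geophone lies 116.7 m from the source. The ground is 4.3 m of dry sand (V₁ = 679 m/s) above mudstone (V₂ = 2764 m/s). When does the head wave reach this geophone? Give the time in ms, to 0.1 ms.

t = x/V₂ + 2h·√(V₂²−V₁²)/(V₁V₂).
√(V₂²−V₁²) = √(2764²−679²) = 2679.3 m/s; delay term = 2·4.3·2679.3/(679·2764) = 0.01228 s.
t = 116.7/2764 + 0.01228 = 0.05450 s.

54.5 ms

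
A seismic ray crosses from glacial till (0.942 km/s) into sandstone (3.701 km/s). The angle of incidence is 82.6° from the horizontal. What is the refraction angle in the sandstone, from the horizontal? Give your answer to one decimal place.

59.6°

Convert to the normal: θ₁ = 90° − 82.6° = 7.4°.
sin θ₁/V₁ = sin θ₂/V₂ ⇒ sin θ₂ = 3.701·sin 7.4°/0.942 = 3.701·0.1288/0.942 = 0.5060.
θ₂ = arcsin 0.5060 = 30.40° from the normal.
From the interface: 90° − 30.40° = 59.60°.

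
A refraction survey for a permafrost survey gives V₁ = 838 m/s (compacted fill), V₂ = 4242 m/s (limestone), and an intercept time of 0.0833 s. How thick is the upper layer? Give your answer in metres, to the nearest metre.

θ_c = arcsin(838/4242) = 11.39°; cos θ_c = 0.9803.
tᵢ = 2h cos θ_c/V₁ ⇒ h = tᵢ·V₁/(2 cos θ_c) = 0.0833·838/(2·0.9803) = 35.60 m.

36 m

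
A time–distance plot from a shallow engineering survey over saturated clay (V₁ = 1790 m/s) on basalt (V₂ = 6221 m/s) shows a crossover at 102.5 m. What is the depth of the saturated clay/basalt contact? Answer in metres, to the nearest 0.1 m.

38.1 m

h = (x_cross/2)·√((V₂−V₁)/(V₂+V₁)).
(V₂−V₁)/(V₂+V₁) = (6221−1790)/(6221+1790) = 0.5531; √ = 0.7437.
h = (102.5/2)·0.7437 = 38.12 m.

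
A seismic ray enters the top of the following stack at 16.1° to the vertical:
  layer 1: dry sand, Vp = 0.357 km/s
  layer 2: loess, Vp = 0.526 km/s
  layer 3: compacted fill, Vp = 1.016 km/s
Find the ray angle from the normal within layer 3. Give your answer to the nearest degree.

Ray parameter p = sin 16.1° / 0.357 = 7.7679e-01 s/km.
sin θ_3 = p·V_3 = 7.7679e-01 × 1.016 = 0.7892.
θ_3 = 52.11° from the vertical.

52°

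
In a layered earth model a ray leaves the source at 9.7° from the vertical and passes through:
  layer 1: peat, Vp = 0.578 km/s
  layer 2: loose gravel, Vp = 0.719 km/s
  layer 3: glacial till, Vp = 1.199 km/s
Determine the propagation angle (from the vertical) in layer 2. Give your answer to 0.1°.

12.1°

Ray parameter p = sin 9.7° / 0.578 = 2.9150e-01 s/km.
sin θ_2 = p·V_2 = 2.9150e-01 × 0.719 = 0.2096.
θ_2 = arcsin 0.2096 = 12.10°.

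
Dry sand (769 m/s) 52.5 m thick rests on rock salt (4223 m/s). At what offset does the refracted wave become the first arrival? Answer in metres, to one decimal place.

x_cross = 2h·√((V₂+V₁)/(V₂−V₁)).
(V₂+V₁)/(V₂−V₁) = (4223+769)/(4223−769) = 1.4453; √ = 1.2022.
x_cross = 2·52.5·1.2022 = 126.23 m.

126.2 m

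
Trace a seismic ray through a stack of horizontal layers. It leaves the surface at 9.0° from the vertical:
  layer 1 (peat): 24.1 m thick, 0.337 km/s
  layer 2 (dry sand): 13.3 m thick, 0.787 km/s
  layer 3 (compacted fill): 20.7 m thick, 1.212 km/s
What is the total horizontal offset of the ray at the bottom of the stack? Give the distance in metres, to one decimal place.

p = sin θ₁/V₁ = sin 9.0°/0.337 = 4.6420e-01 s/km is conserved through the stack.
Layer 1: θ = 9.00°; offset = 24.1·tan 9.00° = 3.817 m.
Layer 2: sin θ = p·0.787 = 0.3653 → θ = 21.43°; offset = 13.3·tan 21.43° = 5.220 m.
Layer 3: sin θ = p·1.212 = 0.5626 → θ = 34.24°; offset = 20.7·tan 34.24° = 14.087 m.
Total horizontal offset = 23.124 m.

23.1 m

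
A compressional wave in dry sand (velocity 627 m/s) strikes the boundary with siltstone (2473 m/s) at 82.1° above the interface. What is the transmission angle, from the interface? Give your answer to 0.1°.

Angle from the normal: 90° − 82.1° = 7.9°.
sin θ₁/V₁ = sin θ₂/V₂ ⇒ sin θ₂ = 2473·sin 7.9°/627 = 2473·0.1374/627 = 0.5421.
θ₂ = arcsin 0.5421 = 32.83° from the normal.
From the interface: 90° − 32.83° = 57.17°.

57.2°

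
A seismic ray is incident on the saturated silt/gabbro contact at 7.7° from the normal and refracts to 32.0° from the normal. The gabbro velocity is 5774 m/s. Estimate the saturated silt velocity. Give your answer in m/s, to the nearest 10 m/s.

1460 m/s

Snell's law: sin 7.7°/V₁ = sin 32.0°/V₂.
V₁ = V₂·sin 7.7°/sin 32.0° = 5774 × 0.2528 = 1459.91 m/s.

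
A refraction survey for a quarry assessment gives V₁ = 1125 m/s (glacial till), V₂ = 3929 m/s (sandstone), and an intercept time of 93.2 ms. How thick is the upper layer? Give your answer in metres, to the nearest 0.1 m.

54.7 m

h = tᵢ·V₁·V₂ / (2·√(V₂²−V₁²)).
√(V₂²−V₁²) = √(3929² − 1125²) = 3764.5 m/s.
h = 0.0932 s × 1125 × 3929 / (2 × 3764.5) = 54.72 m.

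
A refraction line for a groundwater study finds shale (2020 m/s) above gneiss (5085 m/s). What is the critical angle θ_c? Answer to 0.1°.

Critical incidence: sin θ_c = V₁/V₂ = 2020/5085 = 0.3972.
θ_c = arcsin 0.3972 = 23.41°.

23.4°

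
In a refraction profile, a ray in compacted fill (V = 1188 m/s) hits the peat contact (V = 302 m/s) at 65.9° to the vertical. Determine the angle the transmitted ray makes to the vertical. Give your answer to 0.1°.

Snell's law: sin θ₂ = (V₂/V₁)·sin θ₁ = (302/1188)·sin 65.9° = 0.2321.
θ₂ = sin⁻¹(0.2321) = 13.42° (from vertical).

13.4°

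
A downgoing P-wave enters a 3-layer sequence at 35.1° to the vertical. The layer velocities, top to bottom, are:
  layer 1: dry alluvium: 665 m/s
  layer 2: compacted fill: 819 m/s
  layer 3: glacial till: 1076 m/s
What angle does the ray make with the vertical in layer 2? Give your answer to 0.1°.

45.1°

Ray parameter p = sin 35.1° / 665 = 8.6467e-04 s/m.
sin θ_2 = p·V_2 = 8.6467e-04 × 819 = 0.7082.
θ_2 = 45.09° from the vertical.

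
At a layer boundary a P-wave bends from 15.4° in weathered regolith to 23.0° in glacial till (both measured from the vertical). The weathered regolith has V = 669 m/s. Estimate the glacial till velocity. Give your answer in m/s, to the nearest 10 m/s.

980 m/s

Snell's law: sin 15.4°/V₁ = sin 23.0°/V₂.
V₂ = V₁·sin 23.0°/sin 15.4° = 669 × 1.4714 = 984.35 m/s.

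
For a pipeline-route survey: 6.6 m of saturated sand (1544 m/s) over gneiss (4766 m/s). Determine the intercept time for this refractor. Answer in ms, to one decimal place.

8.1 ms

tᵢ = 2h·√(V₂²−V₁²)/(V₁V₂).
√(V₂²−V₁²) = √(4766²−1544²) = 4509.0 m/s.
tᵢ = 2·6.6·4509.0/(1544·4766) = 0.00809 s.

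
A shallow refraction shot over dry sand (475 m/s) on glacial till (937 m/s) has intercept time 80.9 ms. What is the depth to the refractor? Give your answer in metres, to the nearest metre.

22 m

θ_c = arcsin(475/937) = 30.46°; cos θ_c = 0.8620.
tᵢ = 2h cos θ_c/V₁ ⇒ h = tᵢ·V₁/(2 cos θ_c) = 0.0809·475/(2·0.8620) = 22.29 m.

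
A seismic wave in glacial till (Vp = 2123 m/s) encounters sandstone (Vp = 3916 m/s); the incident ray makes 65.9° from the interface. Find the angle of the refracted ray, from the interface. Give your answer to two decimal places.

41.13°

Convert to the normal: θ₁ = 90° − 65.9° = 24.1°.
sin θ₁/V₁ = sin θ₂/V₂ ⇒ sin θ₂ = 3916·sin 24.1°/2123 = 3916·0.4083/2123 = 0.7532.
θ₂ = sin⁻¹(0.7532) = 48.87° (from vertical).
From the interface: 90° − 48.87° = 41.13°.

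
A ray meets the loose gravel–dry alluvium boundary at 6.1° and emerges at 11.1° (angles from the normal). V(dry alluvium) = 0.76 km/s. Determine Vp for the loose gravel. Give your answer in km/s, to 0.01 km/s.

0.42 km/s

sin 6.1° = 0.1063; sin 11.1° = 0.1925.
V₁ = V₂·(sin θ₁/sin θ₂) = 0.76·(0.1063/0.1925) = 0.42 km/s.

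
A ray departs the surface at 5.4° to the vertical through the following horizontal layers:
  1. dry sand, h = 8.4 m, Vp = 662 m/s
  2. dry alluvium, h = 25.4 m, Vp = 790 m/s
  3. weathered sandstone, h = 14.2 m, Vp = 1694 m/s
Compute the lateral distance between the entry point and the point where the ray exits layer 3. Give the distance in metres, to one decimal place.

p = sin θ₁/V₁ = sin 5.4°/662 = 1.4216e-04 s/m is conserved through the stack.
Layer 1: θ = 5.40°; offset = 8.4·tan 5.40° = 0.794 m.
Layer 2: sin θ = p·790 = 0.1123 → θ = 6.45°; offset = 25.4·tan 6.45° = 2.871 m.
Layer 3: sin θ = p·1694 = 0.2408 → θ = 13.93°; offset = 14.2·tan 13.93° = 3.523 m.
Total horizontal offset = 7.188 m.

7.2 m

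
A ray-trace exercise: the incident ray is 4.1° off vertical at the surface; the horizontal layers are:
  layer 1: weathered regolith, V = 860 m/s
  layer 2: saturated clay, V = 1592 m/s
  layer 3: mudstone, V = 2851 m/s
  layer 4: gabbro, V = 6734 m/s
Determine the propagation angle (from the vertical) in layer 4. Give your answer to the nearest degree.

34°

Snell's law across each interface conserves sin θ / V, so sin θ_4 = V_4·sin θ₁/V₁.
sin θ_4 = 6734 × sin 4.1° / 860 = 0.5598.
θ_4 = 34.04° from the vertical.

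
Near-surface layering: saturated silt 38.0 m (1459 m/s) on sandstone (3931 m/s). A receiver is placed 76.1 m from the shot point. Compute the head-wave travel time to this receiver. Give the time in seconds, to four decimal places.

θ_c = arcsin(V₁/V₂) = arcsin(1459/3931) = 21.79°, cos θ_c = 0.9286.
Intercept time tᵢ = 2h cos θ_c / V₁ = 2·38.0·0.9286/1459 = 0.04837 s.
t = x/V₂ + tᵢ = 76.1/3931 + 0.04837 = 0.06773 s.

0.0677 s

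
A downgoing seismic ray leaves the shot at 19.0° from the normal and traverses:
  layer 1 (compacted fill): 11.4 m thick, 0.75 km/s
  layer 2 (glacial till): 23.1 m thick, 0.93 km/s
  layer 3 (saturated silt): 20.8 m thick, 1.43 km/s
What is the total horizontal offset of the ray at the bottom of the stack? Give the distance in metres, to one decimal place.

30.6 m

Apply Snell's law at each interface; in layer i the horizontal offset is hᵢ·tan θᵢ.
Layer 1: θ = 19.00°; offset = 11.4·tan 19.00° = 3.925 m.
Layer 2: sin θ = 0.93·sin 19.0°/0.75 = 0.4037, θ = 23.81°; offset = 23.1·tan 23.81° = 10.193 m.
Layer 3: sin θ = 1.43·sin 19.0°/0.75 = 0.6207, θ = 38.37°; offset = 20.8·tan 38.37° = 16.469 m.
Σ offsets = 30.587 m.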